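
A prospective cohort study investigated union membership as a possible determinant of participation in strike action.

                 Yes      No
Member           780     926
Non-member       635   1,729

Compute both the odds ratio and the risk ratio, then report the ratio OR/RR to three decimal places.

1.347

Cells: a = 780, b = 926, c = 635, d = 1729.
OR = (780·1729)/(926·635) = 1348620/588010 = 2.29353
Risk in exposed = 780/1706 = 0.45721; risk in unexposed = 635/2364 = 0.26861; RR = 1.70212
OR/RR = 2.29353 / 1.70212 = 1.34746
The outcome is not rare, so the OR lies further from 1 than the RR.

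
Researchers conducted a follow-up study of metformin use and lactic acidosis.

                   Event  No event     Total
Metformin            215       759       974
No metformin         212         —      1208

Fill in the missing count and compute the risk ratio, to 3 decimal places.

The missing cell is in the unexposed row: 1208 − 212 = 996.
So a = 215, b = 759, c = 212, d = 996.
RR = [a/(a+b)] / [c/(c+d)] = (215/974) / (212/1208) = 0.22074/0.17550 = 1.25780

1.258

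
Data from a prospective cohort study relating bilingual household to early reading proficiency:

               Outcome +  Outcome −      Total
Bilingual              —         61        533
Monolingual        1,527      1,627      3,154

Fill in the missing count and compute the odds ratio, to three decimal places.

The missing cell is in the exposed row: 533 − 61 = 472.
So a = 472, b = 61, c = 1527, d = 1627.
OR = (a·d)/(b·c) = (472 × 1627) / (61 × 1527) = 767944 / 93147 = 8.24443

8.244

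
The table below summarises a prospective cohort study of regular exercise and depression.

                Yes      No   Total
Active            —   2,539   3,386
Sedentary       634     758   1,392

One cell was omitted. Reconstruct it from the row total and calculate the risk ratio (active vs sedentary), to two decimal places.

0.55

The missing cell is in the exposed row: 3386 − 2539 = 847.
So a = 847, b = 2539, c = 634, d = 758.
RR = [a/(a+b)] / [c/(c+d)] = (847/3386) / (634/1392) = 0.25015/0.45546 = 0.54922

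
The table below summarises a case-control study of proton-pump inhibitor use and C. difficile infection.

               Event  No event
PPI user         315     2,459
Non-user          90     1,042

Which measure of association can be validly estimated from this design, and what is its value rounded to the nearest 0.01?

Cells: a = 315, b = 2459, c = 90, d = 1042.
This is a case-control study: participants were sampled on outcome status, so risks in the source population cannot be estimated directly — relative risk is not valid here. The odds ratio is the appropriate measure.
OR = (a·d)/(b·c) = (315 × 1042) / (2459 × 90) = 328230 / 221310 = 1.48312

1.48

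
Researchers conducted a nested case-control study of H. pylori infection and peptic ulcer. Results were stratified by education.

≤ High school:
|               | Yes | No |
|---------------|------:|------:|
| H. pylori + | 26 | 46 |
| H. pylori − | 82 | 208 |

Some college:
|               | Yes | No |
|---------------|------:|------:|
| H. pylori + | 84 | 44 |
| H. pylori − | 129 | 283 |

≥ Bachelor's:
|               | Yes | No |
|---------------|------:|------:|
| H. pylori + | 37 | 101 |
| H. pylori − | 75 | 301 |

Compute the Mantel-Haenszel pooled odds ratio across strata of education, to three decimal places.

OR_MH = Σ(aᵢdᵢ/nᵢ) / Σ(bᵢcᵢ/nᵢ), where nᵢ is the stratum total.
Stratum 1 (≤ High school): n = 362; a·d/n = 26·208/362 = 14.9392; b·c/n = 46·82/362 = 10.4199
Stratum 2 (Some college): n = 540; a·d/n = 84·283/540 = 44.0222; b·c/n = 44·129/540 = 10.5111
Stratum 3 (≥ Bachelor's): n = 514; a·d/n = 37·301/514 = 21.6673; b·c/n = 101·75/514 = 14.7374
OR_MH = (14.9392 + 44.0222 + 21.6673) / (10.4199 + 10.5111 + 14.7374) = 80.6288 / 35.6684 = 2.26051

2.261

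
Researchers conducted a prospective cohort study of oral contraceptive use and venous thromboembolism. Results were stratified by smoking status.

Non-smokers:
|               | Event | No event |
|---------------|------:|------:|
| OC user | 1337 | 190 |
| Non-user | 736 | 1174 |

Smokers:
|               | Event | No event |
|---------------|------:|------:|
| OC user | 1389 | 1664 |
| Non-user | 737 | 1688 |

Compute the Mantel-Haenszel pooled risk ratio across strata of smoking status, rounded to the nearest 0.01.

1.84

RR_MH = Σ(aᵢ·n₀ᵢ/nᵢ) / Σ(cᵢ·n₁ᵢ/nᵢ), with n₁ᵢ = aᵢ+bᵢ (exposed), n₀ᵢ = cᵢ+dᵢ (unexposed), nᵢ = n₁ᵢ+n₀ᵢ.
Stratum 1 (Non-smokers): n₁ = 1527, n₀ = 1910, n = 3437; a·n₀/n = 1337·1910/3437 = 742.9939; c·n₁/n = 736·1527/3437 = 326.9921
Stratum 2 (Smokers): n₁ = 3053, n₀ = 2425, n = 5478; a·n₀/n = 1389·2425/5478 = 614.8823; c·n₁/n = 737·3053/5478 = 410.7450
RR_MH = (742.9939 + 614.8823) / (326.9921 + 410.7450) = 1357.8761 / 737.7371 = 1.84060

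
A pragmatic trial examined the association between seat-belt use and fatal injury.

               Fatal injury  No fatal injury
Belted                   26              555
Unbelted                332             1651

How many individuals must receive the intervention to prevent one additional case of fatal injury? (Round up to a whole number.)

Risk in treated group = 26/581 = 0.04475; risk in control = 332/1983 = 0.16742.
Absolute risk reduction = 0.16742 − 0.04475 = 0.12267
NNT = 1 / ARR = 1 / 0.12267 = 8.152 → round up → 9

9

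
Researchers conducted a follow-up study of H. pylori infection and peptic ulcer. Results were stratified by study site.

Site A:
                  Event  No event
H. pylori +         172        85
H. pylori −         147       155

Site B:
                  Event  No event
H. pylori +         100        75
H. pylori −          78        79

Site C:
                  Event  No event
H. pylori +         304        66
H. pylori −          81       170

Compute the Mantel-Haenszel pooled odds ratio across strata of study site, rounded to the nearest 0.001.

3.185

OR_MH = Σ(aᵢdᵢ/nᵢ) / Σ(bᵢcᵢ/nᵢ), where nᵢ is the stratum total.
Stratum 1 (Site A): n = 559; a·d/n = 172·155/559 = 47.6923; b·c/n = 85·147/559 = 22.3524
Stratum 2 (Site B): n = 332; a·d/n = 100·79/332 = 23.7952; b·c/n = 75·78/332 = 17.6205
Stratum 3 (Site C): n = 621; a·d/n = 304·170/621 = 83.2206; b·c/n = 66·81/621 = 8.6087
OR_MH = (47.6923 + 23.7952 + 83.2206) / (22.3524 + 17.6205 + 8.6087) = 154.7081 / 48.5816 = 3.18450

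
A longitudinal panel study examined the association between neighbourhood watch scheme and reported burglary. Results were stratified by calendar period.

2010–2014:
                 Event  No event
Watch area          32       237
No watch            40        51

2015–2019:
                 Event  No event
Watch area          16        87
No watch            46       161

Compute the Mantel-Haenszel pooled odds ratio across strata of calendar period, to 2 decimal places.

0.33

OR_MH = Σ(aᵢdᵢ/nᵢ) / Σ(bᵢcᵢ/nᵢ), where nᵢ is the stratum total.
Stratum 1 (2010–2014): n = 360; a·d/n = 32·51/360 = 4.5333; b·c/n = 237·40/360 = 26.3333
Stratum 2 (2015–2019): n = 310; a·d/n = 16·161/310 = 8.3097; b·c/n = 87·46/310 = 12.9097
OR_MH = (4.5333 + 8.3097) / (26.3333 + 12.9097) = 12.8430 / 39.2430 = 0.32727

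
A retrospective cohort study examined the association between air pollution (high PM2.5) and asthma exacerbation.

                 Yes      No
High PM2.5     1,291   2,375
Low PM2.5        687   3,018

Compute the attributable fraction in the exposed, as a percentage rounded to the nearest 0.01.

47.35

Cells: a = 1291, b = 2375, c = 687, d = 3018.
Risk in exposed = 1291/3666 = 0.35215; risk in unexposed = 687/3705 = 0.18543.
RR = 0.35215/0.18543 = 1.89918
AR% = (RR − 1)/RR × 100 = (1.89918 − 1)/1.89918 × 100 = 47.3456%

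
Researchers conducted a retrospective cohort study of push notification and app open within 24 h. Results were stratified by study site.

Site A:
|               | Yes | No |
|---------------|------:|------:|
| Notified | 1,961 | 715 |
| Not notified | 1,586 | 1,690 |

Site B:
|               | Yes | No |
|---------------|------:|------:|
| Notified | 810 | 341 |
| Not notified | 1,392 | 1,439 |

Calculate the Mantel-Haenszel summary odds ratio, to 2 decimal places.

2.74

OR_MH = Σ(aᵢdᵢ/nᵢ) / Σ(bᵢcᵢ/nᵢ), where nᵢ is the stratum total.
Stratum 1 (Site A): n = 5952; a·d/n = 1961·1690/5952 = 556.8028; b·c/n = 715·1586/5952 = 190.5225
Stratum 2 (Site B): n = 3982; a·d/n = 810·1439/3982 = 292.7147; b·c/n = 341·1392/3982 = 119.2044
OR_MH = (556.8028 + 292.7147) / (190.5225 + 119.2044) = 849.5175 / 309.7269 = 2.74279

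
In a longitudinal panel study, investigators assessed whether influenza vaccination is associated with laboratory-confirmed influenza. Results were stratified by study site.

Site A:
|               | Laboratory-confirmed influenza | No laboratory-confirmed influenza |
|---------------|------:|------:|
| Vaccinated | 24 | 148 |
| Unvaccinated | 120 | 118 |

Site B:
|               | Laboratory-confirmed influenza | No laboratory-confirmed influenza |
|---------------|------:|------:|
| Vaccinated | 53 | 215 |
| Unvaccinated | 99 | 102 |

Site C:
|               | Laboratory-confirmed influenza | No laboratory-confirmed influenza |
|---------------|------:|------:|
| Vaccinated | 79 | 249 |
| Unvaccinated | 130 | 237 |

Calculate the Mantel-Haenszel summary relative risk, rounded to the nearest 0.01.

0.47

RR_MH = Σ(aᵢ·n₀ᵢ/nᵢ) / Σ(cᵢ·n₁ᵢ/nᵢ), with n₁ᵢ = aᵢ+bᵢ (exposed), n₀ᵢ = cᵢ+dᵢ (unexposed), nᵢ = n₁ᵢ+n₀ᵢ.
Stratum 1 (Site A): n₁ = 172, n₀ = 238, n = 410; a·n₀/n = 24·238/410 = 13.9317; c·n₁/n = 120·172/410 = 50.3415
Stratum 2 (Site B): n₁ = 268, n₀ = 201, n = 469; a·n₀/n = 53·201/469 = 22.7143; c·n₁/n = 99·268/469 = 56.5714
Stratum 3 (Site C): n₁ = 328, n₀ = 367, n = 695; a·n₀/n = 79·367/695 = 41.7165; c·n₁/n = 130·328/695 = 61.3525
RR_MH = (13.9317 + 22.7143 + 41.7165) / (50.3415 + 56.5714 + 61.3525) = 78.3625 / 168.2654 = 0.46571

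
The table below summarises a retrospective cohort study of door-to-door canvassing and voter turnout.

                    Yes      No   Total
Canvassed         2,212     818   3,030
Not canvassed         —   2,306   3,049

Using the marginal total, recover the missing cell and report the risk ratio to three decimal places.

2.996

The missing cell is in the unexposed row: 3049 − 2306 = 743.
So a = 2212, b = 818, c = 743, d = 2306.
RR = [a/(a+b)] / [c/(c+d)] = (2212/3030) / (743/3049) = 0.73003/0.24369 = 2.99579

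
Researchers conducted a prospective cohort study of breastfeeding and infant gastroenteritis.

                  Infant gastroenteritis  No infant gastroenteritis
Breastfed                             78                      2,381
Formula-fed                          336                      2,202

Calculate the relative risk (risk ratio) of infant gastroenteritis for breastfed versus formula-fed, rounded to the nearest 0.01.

0.24

Cells: a = 78, b = 2381, c = 336, d = 2202.
Risk in exposed = 78/2459 = 0.03172; risk in unexposed = 336/2538 = 0.13239.
RR = 0.03172 / 0.13239 = 0.23960
The risk is 76% lower among the exposed than among the unexposed.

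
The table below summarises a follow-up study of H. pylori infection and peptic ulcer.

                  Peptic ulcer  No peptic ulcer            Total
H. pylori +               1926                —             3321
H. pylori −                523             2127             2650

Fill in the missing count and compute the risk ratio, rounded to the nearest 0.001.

2.939

The missing cell is in the exposed row: 3321 − 1926 = 1395.
So a = 1926, b = 1395, c = 523, d = 2127.
RR = [a/(a+b)] / [c/(c+d)] = (1926/3321) / (523/2650) = 0.57995/0.19736 = 2.93854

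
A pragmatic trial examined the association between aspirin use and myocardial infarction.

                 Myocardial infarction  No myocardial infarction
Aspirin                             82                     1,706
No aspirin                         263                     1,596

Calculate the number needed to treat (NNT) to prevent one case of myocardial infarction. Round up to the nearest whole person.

Risk in treated group = 82/1788 = 0.04586; risk in control = 263/1859 = 0.14147.
Absolute risk reduction = 0.14147 − 0.04586 = 0.09561
NNT = 1 / ARR = 1 / 0.09561 = 10.459 → round up → 11

11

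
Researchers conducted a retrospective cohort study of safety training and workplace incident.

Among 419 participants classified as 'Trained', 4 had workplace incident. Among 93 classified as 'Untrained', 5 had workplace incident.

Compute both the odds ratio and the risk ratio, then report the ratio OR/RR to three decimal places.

From the description: a = 4, b = 415, c = 5, d = 88.
OR = (4·88)/(415·5) = 352/2075 = 0.16964
Risk in exposed = 4/419 = 0.00955; risk in unexposed = 5/93 = 0.05376; RR = 0.17757
OR/RR = 0.16964 / 0.17757 = 0.95536
The outcome is rare in both groups, so OR ≈ RR (ratio near 1).

0.955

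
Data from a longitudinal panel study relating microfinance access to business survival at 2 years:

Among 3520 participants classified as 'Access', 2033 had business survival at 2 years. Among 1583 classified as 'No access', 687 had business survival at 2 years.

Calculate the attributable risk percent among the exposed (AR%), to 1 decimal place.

From the description: a = 2033, b = 1487, c = 687, d = 896.
Risk in exposed = 2033/3520 = 0.57756; risk in unexposed = 687/1583 = 0.43399.
RR = 0.57756/0.43399 = 1.33082
AR% = (RR − 1)/RR × 100 = (1.33082 − 1)/1.33082 × 100 = 24.8583%

24.9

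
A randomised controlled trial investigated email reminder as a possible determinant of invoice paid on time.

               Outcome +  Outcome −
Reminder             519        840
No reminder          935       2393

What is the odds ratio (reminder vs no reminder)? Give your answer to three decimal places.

Cells: a = 519, b = 840, c = 935, d = 2393.
OR = (a·d)/(b·c) = (519 × 2393) / (840 × 935) = 1241967 / 785400 = 1.58132
The odds of invoice paid on time are about 1.58 times as high in the reminder group.

1.581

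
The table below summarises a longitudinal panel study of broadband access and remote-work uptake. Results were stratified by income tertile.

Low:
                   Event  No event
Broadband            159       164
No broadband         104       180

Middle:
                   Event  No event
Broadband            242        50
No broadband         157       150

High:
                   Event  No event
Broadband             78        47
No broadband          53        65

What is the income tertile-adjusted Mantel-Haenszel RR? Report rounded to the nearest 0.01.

RR_MH = Σ(aᵢ·n₀ᵢ/nᵢ) / Σ(cᵢ·n₁ᵢ/nᵢ), with n₁ᵢ = aᵢ+bᵢ (exposed), n₀ᵢ = cᵢ+dᵢ (unexposed), nᵢ = n₁ᵢ+n₀ᵢ.
Stratum 1 (Low): n₁ = 323, n₀ = 284, n = 607; a·n₀/n = 159·284/607 = 74.3921; c·n₁/n = 104·323/607 = 55.3410
Stratum 2 (Middle): n₁ = 292, n₀ = 307, n = 599; a·n₀/n = 242·307/599 = 124.0301; c·n₁/n = 157·292/599 = 76.5342
Stratum 3 (High): n₁ = 125, n₀ = 118, n = 243; a·n₀/n = 78·118/243 = 37.8765; c·n₁/n = 53·125/243 = 27.2634
RR_MH = (74.3921 + 124.0301 + 37.8765) / (55.3410 + 76.5342 + 27.2634) = 236.2987 / 159.1386 = 1.48486

1.48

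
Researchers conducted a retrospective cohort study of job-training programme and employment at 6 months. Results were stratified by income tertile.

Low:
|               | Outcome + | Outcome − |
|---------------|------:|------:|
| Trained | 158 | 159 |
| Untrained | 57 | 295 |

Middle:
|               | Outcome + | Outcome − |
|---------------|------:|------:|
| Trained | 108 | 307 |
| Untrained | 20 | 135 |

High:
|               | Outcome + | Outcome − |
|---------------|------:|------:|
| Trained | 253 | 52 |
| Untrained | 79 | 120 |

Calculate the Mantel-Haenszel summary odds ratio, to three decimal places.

4.789

OR_MH = Σ(aᵢdᵢ/nᵢ) / Σ(bᵢcᵢ/nᵢ), where nᵢ is the stratum total.
Stratum 1 (Low): n = 669; a·d/n = 158·295/669 = 69.6712; b·c/n = 159·57/669 = 13.5471
Stratum 2 (Middle): n = 570; a·d/n = 108·135/570 = 25.5789; b·c/n = 307·20/570 = 10.7719
Stratum 3 (High): n = 504; a·d/n = 253·120/504 = 60.2381; b·c/n = 52·79/504 = 8.1508
OR_MH = (69.6712 + 25.5789 + 60.2381) / (13.5471 + 10.7719 + 8.1508) = 155.4882 / 32.4698 = 4.78870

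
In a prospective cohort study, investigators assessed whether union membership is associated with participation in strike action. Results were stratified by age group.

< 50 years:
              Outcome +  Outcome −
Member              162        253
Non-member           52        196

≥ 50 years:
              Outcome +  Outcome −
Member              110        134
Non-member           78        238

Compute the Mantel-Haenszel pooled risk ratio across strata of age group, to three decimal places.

1.844

RR_MH = Σ(aᵢ·n₀ᵢ/nᵢ) / Σ(cᵢ·n₁ᵢ/nᵢ), with n₁ᵢ = aᵢ+bᵢ (exposed), n₀ᵢ = cᵢ+dᵢ (unexposed), nᵢ = n₁ᵢ+n₀ᵢ.
Stratum 1 (< 50 years): n₁ = 415, n₀ = 248, n = 663; a·n₀/n = 162·248/663 = 60.5973; c·n₁/n = 52·415/663 = 32.5490
Stratum 2 (≥ 50 years): n₁ = 244, n₀ = 316, n = 560; a·n₀/n = 110·316/560 = 62.0714; c·n₁/n = 78·244/560 = 33.9857
RR_MH = (60.5973 + 62.0714) / (32.5490 + 33.9857) = 122.6687 / 66.5347 = 1.84368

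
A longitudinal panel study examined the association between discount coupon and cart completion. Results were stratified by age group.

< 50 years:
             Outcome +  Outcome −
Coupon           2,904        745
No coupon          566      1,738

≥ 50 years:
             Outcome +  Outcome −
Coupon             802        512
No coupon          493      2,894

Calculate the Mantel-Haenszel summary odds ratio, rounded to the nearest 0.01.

10.77

OR_MH = Σ(aᵢdᵢ/nᵢ) / Σ(bᵢcᵢ/nᵢ), where nᵢ is the stratum total.
Stratum 1 (< 50 years): n = 5953; a·d/n = 2904·1738/5953 = 847.8334; b·c/n = 745·566/5953 = 70.8332
Stratum 2 (≥ 50 years): n = 4701; a·d/n = 802·2894/4701 = 493.7222; b·c/n = 512·493/4701 = 53.6941
OR_MH = (847.8334 + 493.7222) / (70.8332 + 53.6941) = 1341.5555 / 124.5273 = 10.77318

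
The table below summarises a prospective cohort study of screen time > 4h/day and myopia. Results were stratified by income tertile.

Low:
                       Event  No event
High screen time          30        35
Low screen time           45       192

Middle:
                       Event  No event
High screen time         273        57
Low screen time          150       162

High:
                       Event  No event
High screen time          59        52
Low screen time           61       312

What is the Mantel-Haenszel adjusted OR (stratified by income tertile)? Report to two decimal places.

5.02

OR_MH = Σ(aᵢdᵢ/nᵢ) / Σ(bᵢcᵢ/nᵢ), where nᵢ is the stratum total.
Stratum 1 (Low): n = 302; a·d/n = 30·192/302 = 19.0728; b·c/n = 35·45/302 = 5.2152
Stratum 2 (Middle): n = 642; a·d/n = 273·162/642 = 68.8879; b·c/n = 57·150/642 = 13.3178
Stratum 3 (High): n = 484; a·d/n = 59·312/484 = 38.0331; b·c/n = 52·61/484 = 6.5537
OR_MH = (19.0728 + 68.8879 + 38.0331) / (5.2152 + 13.3178 + 6.5537) = 125.9938 / 25.0867 = 5.02233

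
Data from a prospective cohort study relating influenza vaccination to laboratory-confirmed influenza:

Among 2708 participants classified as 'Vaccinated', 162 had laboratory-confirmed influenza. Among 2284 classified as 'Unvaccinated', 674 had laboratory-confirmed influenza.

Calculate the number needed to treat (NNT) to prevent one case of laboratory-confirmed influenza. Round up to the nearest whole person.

Risk in treated group = 162/2708 = 0.05982; risk in control = 674/2284 = 0.29510.
Absolute risk reduction = 0.29510 − 0.05982 = 0.23527
NNT = 1 / ARR = 1 / 0.23527 = 4.250 → round up → 5

5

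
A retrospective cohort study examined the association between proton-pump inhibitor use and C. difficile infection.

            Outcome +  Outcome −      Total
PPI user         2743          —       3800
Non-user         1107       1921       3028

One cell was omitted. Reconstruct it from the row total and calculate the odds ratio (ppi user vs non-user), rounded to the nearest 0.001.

4.503

The missing cell is in the exposed row: 3800 − 2743 = 1057.
So a = 2743, b = 1057, c = 1107, d = 1921.
OR = (a·d)/(b·c) = (2743 × 1921) / (1057 × 1107) = 5269303 / 1170099 = 4.50330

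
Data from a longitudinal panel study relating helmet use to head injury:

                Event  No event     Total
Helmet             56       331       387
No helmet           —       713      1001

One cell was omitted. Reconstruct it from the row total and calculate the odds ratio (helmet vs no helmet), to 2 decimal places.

The missing cell is in the unexposed row: 1001 − 713 = 288.
So a = 56, b = 331, c = 288, d = 713.
OR = (a·d)/(b·c) = (56 × 713) / (331 × 288) = 39928 / 95328 = 0.41885

0.42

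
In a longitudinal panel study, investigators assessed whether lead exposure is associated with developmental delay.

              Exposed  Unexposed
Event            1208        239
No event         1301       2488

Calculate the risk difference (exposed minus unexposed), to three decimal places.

Reading the table with exposure as columns: a = 1208 (Exposed, case), b = 1301 (Exposed, non-case), c = 239 (Unexposed, case), d = 2488.
Risk in exposed = 1208/2509 = 0.481467; risk in unexposed = 239/2727 = 0.087642.
Risk difference = 0.481467 − 0.087642 = 0.393825

0.394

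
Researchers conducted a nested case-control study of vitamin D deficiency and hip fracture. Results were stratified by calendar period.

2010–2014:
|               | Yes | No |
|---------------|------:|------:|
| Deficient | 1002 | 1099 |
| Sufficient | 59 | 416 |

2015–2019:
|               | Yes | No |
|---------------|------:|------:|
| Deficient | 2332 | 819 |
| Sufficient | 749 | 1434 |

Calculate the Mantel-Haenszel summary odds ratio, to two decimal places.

OR_MH = Σ(aᵢdᵢ/nᵢ) / Σ(bᵢcᵢ/nᵢ), where nᵢ is the stratum total.
Stratum 1 (2010–2014): n = 2576; a·d/n = 1002·416/2576 = 161.8137; b·c/n = 1099·59/2576 = 25.1712
Stratum 2 (2015–2019): n = 5334; a·d/n = 2332·1434/5334 = 626.9381; b·c/n = 819·749/5334 = 115.0039
OR_MH = (161.8137 + 626.9381) / (25.1712 + 115.0039) = 788.7518 / 140.1751 = 5.62690

5.63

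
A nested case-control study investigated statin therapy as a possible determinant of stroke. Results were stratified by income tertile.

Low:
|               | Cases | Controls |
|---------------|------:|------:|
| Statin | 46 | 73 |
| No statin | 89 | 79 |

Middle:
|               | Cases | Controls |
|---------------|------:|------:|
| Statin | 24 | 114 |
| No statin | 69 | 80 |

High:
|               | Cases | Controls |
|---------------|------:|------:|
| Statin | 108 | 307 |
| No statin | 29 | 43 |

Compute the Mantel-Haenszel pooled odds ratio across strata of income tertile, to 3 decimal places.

OR_MH = Σ(aᵢdᵢ/nᵢ) / Σ(bᵢcᵢ/nᵢ), where nᵢ is the stratum total.
Stratum 1 (Low): n = 287; a·d/n = 46·79/287 = 12.6620; b·c/n = 73·89/287 = 22.6376
Stratum 2 (Middle): n = 287; a·d/n = 24·80/287 = 6.6899; b·c/n = 114·69/287 = 27.4077
Stratum 3 (High): n = 487; a·d/n = 108·43/487 = 9.5359; b·c/n = 307·29/487 = 18.2813
OR_MH = (12.6620 + 6.6899 + 9.5359) / (22.6376 + 27.4077 + 18.2813) = 28.8879 / 68.3266 = 0.42279

0.423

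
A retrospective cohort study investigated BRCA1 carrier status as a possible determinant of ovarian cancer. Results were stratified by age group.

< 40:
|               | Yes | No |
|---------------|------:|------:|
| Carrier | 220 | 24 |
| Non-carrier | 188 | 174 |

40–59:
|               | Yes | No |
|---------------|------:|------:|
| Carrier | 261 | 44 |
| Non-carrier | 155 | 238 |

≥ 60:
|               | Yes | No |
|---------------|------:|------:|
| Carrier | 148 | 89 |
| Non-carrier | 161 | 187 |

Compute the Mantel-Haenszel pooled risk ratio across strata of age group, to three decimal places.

RR_MH = Σ(aᵢ·n₀ᵢ/nᵢ) / Σ(cᵢ·n₁ᵢ/nᵢ), with n₁ᵢ = aᵢ+bᵢ (exposed), n₀ᵢ = cᵢ+dᵢ (unexposed), nᵢ = n₁ᵢ+n₀ᵢ.
Stratum 1 (< 40): n₁ = 244, n₀ = 362, n = 606; a·n₀/n = 220·362/606 = 131.4191; c·n₁/n = 188·244/606 = 75.6964
Stratum 2 (40–59): n₁ = 305, n₀ = 393, n = 698; a·n₀/n = 261·393/698 = 146.9527; c·n₁/n = 155·305/698 = 67.7292
Stratum 3 (≥ 60): n₁ = 237, n₀ = 348, n = 585; a·n₀/n = 148·348/585 = 88.0410; c·n₁/n = 161·237/585 = 65.2256
RR_MH = (131.4191 + 146.9527 + 88.0410) / (75.6964 + 67.7292 + 65.2256) = 366.4129 / 208.6512 = 1.75610

1.756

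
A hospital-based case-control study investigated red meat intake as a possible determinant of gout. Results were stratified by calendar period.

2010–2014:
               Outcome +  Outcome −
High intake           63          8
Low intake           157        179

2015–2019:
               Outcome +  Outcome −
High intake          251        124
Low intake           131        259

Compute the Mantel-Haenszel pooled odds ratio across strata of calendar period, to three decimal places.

4.634

OR_MH = Σ(aᵢdᵢ/nᵢ) / Σ(bᵢcᵢ/nᵢ), where nᵢ is the stratum total.
Stratum 1 (2010–2014): n = 407; a·d/n = 63·179/407 = 27.7076; b·c/n = 8·157/407 = 3.0860
Stratum 2 (2015–2019): n = 765; a·d/n = 251·259/765 = 84.9791; b·c/n = 124·131/765 = 21.2340
OR_MH = (27.7076 + 84.9791) / (3.0860 + 21.2340) = 112.6867 / 24.3200 = 4.63350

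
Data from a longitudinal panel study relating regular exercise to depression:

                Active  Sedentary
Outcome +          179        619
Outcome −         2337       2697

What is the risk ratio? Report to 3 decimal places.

0.381

Reading the table with exposure as columns: a = 179 (Active, case), b = 2337 (Active, non-case), c = 619 (Sedentary, case), d = 2697.
Risk in exposed = 179/2516 = 0.07114; risk in unexposed = 619/3316 = 0.18667.
RR = 0.07114 / 0.18667 = 0.38112
The risk is 62% lower among the exposed than among the unexposed.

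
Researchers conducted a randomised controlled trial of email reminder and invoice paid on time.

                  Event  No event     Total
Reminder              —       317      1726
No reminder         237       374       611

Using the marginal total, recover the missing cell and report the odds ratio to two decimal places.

The missing cell is in the exposed row: 1726 − 317 = 1409.
So a = 1409, b = 317, c = 237, d = 374.
OR = (a·d)/(b·c) = (1409 × 374) / (317 × 237) = 526966 / 75129 = 7.01415

7.01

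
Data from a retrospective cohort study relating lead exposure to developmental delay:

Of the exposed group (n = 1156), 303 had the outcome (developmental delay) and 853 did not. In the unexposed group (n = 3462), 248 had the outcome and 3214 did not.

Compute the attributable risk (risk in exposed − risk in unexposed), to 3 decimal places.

From the description: a = 303, b = 853, c = 248, d = 3214.
Risk in exposed = 303/1156 = 0.262111; risk in unexposed = 248/3462 = 0.071635.
Risk difference = 0.262111 − 0.071635 = 0.190476

0.190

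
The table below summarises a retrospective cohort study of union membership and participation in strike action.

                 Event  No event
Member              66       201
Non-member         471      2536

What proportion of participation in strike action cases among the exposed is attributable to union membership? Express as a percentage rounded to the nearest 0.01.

Cells: a = 66, b = 201, c = 471, d = 2536.
Risk in exposed = 66/267 = 0.24719; risk in unexposed = 471/3007 = 0.15663.
RR = 0.24719/0.15663 = 1.57814
AR% = (RR − 1)/RR × 100 = (1.57814 − 1)/1.57814 × 100 = 36.6342%

36.63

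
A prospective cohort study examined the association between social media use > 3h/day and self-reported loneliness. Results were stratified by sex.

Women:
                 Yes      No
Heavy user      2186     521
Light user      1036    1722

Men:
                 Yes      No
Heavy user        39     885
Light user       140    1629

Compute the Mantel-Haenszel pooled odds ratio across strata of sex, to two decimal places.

OR_MH = Σ(aᵢdᵢ/nᵢ) / Σ(bᵢcᵢ/nᵢ), where nᵢ is the stratum total.
Stratum 1 (Women): n = 5465; a·d/n = 2186·1722/5465 = 688.8000; b·c/n = 521·1036/5465 = 98.7660
Stratum 2 (Men): n = 2693; a·d/n = 39·1629/2693 = 23.5912; b·c/n = 885·140/2693 = 46.0082
OR_MH = (688.8000 + 23.5912) / (98.7660 + 46.0082) = 712.3912 / 144.7741 = 4.92071

4.92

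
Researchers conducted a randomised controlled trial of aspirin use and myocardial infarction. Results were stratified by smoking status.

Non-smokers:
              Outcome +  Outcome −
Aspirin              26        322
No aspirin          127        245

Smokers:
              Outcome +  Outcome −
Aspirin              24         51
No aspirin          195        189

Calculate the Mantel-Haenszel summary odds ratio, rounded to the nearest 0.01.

0.24

OR_MH = Σ(aᵢdᵢ/nᵢ) / Σ(bᵢcᵢ/nᵢ), where nᵢ is the stratum total.
Stratum 1 (Non-smokers): n = 720; a·d/n = 26·245/720 = 8.8472; b·c/n = 322·127/720 = 56.7972
Stratum 2 (Smokers): n = 459; a·d/n = 24·189/459 = 9.8824; b·c/n = 51·195/459 = 21.6667
OR_MH = (8.8472 + 9.8824) / (56.7972 + 21.6667) = 18.7296 / 78.4639 = 0.23870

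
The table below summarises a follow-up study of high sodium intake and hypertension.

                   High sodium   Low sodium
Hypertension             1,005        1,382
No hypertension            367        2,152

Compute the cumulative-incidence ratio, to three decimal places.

1.873

Reading the table with exposure as columns: a = 1005 (High sodium, case), b = 367 (High sodium, non-case), c = 1382 (Low sodium, case), d = 2152.
Risk in exposed = 1005/1372 = 0.73251; risk in unexposed = 1382/3534 = 0.39106.
RR = 0.73251 / 0.39106 = 1.87314
The risk among the exposed is 1.87 times that among the unexposed.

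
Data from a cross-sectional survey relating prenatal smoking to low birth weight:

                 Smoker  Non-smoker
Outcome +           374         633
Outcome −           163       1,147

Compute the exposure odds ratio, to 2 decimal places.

4.16

Reading the table with exposure as columns: a = 374 (Smoker, case), b = 163 (Smoker, non-case), c = 633 (Non-smoker, case), d = 1147.
OR = (a·d)/(b·c) = (374 × 1147) / (163 × 633) = 428978 / 103179 = 4.15761
The odds of low birth weight are about 4.16 times as high in the smoker group.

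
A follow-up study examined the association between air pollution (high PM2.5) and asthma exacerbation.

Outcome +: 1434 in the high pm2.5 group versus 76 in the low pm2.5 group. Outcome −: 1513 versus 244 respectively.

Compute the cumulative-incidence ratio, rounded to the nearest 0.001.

From the description: a = 1434, b = 1513, c = 76, d = 244.
Risk in exposed = 1434/2947 = 0.48660; risk in unexposed = 76/320 = 0.23750.
RR = 0.48660 / 0.23750 = 2.04883
The risk among the exposed is 2.05 times that among the unexposed.

2.049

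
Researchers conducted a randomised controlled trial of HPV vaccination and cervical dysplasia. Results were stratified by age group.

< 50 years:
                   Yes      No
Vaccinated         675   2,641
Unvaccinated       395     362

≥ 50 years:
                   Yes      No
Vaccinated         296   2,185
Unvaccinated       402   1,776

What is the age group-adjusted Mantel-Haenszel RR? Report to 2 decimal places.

RR_MH = Σ(aᵢ·n₀ᵢ/nᵢ) / Σ(cᵢ·n₁ᵢ/nᵢ), with n₁ᵢ = aᵢ+bᵢ (exposed), n₀ᵢ = cᵢ+dᵢ (unexposed), nᵢ = n₁ᵢ+n₀ᵢ.
Stratum 1 (< 50 years): n₁ = 3316, n₀ = 757, n = 4073; a·n₀/n = 675·757/4073 = 125.4542; c·n₁/n = 395·3316/4073 = 321.5861
Stratum 2 (≥ 50 years): n₁ = 2481, n₀ = 2178, n = 4659; a·n₀/n = 296·2178/4659 = 138.3748; c·n₁/n = 402·2481/4659 = 214.0721
RR_MH = (125.4542 + 138.3748) / (321.5861 + 214.0721) = 263.8290 / 535.6582 = 0.49253

0.49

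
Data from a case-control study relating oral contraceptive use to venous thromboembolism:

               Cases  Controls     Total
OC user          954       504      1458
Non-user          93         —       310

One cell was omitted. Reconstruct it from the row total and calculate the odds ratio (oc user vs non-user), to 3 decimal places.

The missing cell is in the unexposed row: 310 − 93 = 217.
So a = 954, b = 504, c = 93, d = 217.
OR = (a·d)/(b·c) = (954 × 217) / (504 × 93) = 207018 / 46872 = 4.41667

4.417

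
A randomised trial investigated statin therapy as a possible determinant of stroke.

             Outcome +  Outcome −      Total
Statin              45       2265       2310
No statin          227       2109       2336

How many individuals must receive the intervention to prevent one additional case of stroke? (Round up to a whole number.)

13

Risk in treated group = 45/2310 = 0.01948; risk in control = 227/2336 = 0.09717.
Absolute risk reduction = 0.09717 − 0.01948 = 0.07769
NNT = 1 / ARR = 1 / 0.07769 = 12.871 → round up → 13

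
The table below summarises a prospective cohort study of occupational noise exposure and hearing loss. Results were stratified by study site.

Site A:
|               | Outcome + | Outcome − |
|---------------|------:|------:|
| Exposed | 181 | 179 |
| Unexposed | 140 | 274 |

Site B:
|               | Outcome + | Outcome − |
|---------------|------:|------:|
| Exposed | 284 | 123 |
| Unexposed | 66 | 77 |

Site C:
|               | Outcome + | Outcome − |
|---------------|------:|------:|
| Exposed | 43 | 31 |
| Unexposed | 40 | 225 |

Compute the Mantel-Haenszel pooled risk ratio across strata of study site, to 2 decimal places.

RR_MH = Σ(aᵢ·n₀ᵢ/nᵢ) / Σ(cᵢ·n₁ᵢ/nᵢ), with n₁ᵢ = aᵢ+bᵢ (exposed), n₀ᵢ = cᵢ+dᵢ (unexposed), nᵢ = n₁ᵢ+n₀ᵢ.
Stratum 1 (Site A): n₁ = 360, n₀ = 414, n = 774; a·n₀/n = 181·414/774 = 96.8140; c·n₁/n = 140·360/774 = 65.1163
Stratum 2 (Site B): n₁ = 407, n₀ = 143, n = 550; a·n₀/n = 284·143/550 = 73.8400; c·n₁/n = 66·407/550 = 48.8400
Stratum 3 (Site C): n₁ = 74, n₀ = 265, n = 339; a·n₀/n = 43·265/339 = 33.6136; c·n₁/n = 40·74/339 = 8.7316
RR_MH = (96.8140 + 73.8400 + 33.6136) / (65.1163 + 48.8400 + 8.7316) = 204.2675 / 122.6878 = 1.66494

1.66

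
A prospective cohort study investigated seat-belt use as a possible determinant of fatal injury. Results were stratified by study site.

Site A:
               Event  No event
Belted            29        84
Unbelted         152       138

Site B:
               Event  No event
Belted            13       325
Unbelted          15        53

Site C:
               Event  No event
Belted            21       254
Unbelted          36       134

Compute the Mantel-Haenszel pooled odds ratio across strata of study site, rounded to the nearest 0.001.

0.279

OR_MH = Σ(aᵢdᵢ/nᵢ) / Σ(bᵢcᵢ/nᵢ), where nᵢ is the stratum total.
Stratum 1 (Site A): n = 403; a·d/n = 29·138/403 = 9.9305; b·c/n = 84·152/403 = 31.6824
Stratum 2 (Site B): n = 406; a·d/n = 13·53/406 = 1.6970; b·c/n = 325·15/406 = 12.0074
Stratum 3 (Site C): n = 445; a·d/n = 21·134/445 = 6.3236; b·c/n = 254·36/445 = 20.5483
OR_MH = (9.9305 + 1.6970 + 6.3236) / (31.6824 + 12.0074 + 20.5483) = 17.9512 / 64.2381 = 0.27945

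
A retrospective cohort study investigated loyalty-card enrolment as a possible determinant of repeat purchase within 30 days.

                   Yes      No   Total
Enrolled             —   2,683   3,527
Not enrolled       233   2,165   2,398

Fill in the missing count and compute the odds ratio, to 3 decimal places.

2.923

The missing cell is in the exposed row: 3527 − 2683 = 844.
So a = 844, b = 2683, c = 233, d = 2165.
OR = (a·d)/(b·c) = (844 × 2165) / (2683 × 233) = 1827260 / 625139 = 2.92297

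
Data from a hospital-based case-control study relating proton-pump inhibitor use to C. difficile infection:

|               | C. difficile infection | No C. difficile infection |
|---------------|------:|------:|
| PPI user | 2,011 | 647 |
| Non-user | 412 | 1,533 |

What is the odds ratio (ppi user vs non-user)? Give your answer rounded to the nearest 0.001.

11.565

Cells: a = 2011, b = 647, c = 412, d = 1533.
OR = (a·d)/(b·c) = (2011 × 1533) / (647 × 412) = 3082863 / 266564 = 11.56519
The odds of C. difficile infection are about 11.57 times as high in the ppi user group.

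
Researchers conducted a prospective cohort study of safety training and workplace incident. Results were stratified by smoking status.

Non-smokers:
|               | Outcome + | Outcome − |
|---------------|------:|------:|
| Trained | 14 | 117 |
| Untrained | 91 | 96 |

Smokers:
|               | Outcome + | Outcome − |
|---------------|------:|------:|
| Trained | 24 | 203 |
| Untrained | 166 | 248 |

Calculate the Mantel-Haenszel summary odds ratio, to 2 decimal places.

0.16

OR_MH = Σ(aᵢdᵢ/nᵢ) / Σ(bᵢcᵢ/nᵢ), where nᵢ is the stratum total.
Stratum 1 (Non-smokers): n = 318; a·d/n = 14·96/318 = 4.2264; b·c/n = 117·91/318 = 33.4811
Stratum 2 (Smokers): n = 641; a·d/n = 24·248/641 = 9.2855; b·c/n = 203·166/641 = 52.5710
OR_MH = (4.2264 + 9.2855) / (33.4811 + 52.5710) = 13.5119 / 86.0521 = 0.15702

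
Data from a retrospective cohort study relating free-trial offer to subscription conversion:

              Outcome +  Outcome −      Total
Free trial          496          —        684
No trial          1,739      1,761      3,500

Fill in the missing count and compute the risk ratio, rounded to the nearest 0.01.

1.46

The missing cell is in the exposed row: 684 − 496 = 188.
So a = 496, b = 188, c = 1739, d = 1761.
RR = [a/(a+b)] / [c/(c+d)] = (496/684) / (1739/3500) = 0.72515/0.49686 = 1.45947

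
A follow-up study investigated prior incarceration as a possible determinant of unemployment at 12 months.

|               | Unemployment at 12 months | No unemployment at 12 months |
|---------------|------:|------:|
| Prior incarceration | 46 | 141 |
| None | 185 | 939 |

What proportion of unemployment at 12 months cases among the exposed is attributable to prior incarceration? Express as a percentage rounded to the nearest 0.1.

Cells: a = 46, b = 141, c = 185, d = 939.
Risk in exposed = 46/187 = 0.24599; risk in unexposed = 185/1124 = 0.16459.
RR = 0.24599/0.16459 = 1.49455
AR% = (RR − 1)/RR × 100 = (1.49455 − 1)/1.49455 × 100 = 33.0903%

33.1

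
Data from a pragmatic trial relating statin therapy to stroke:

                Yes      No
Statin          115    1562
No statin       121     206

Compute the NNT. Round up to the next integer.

4

Risk in treated group = 115/1677 = 0.06857; risk in control = 121/327 = 0.37003.
Absolute risk reduction = 0.37003 − 0.06857 = 0.30146
NNT = 1 / ARR = 1 / 0.30146 = 3.317 → round up → 4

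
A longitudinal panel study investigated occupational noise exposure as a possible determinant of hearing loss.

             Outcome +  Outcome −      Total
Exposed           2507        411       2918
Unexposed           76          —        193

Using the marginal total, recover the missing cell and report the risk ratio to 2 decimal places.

The missing cell is in the unexposed row: 193 − 76 = 117.
So a = 2507, b = 411, c = 76, d = 117.
RR = [a/(a+b)] / [c/(c+d)] = (2507/2918) / (76/193) = 0.85915/0.39378 = 2.18179

2.18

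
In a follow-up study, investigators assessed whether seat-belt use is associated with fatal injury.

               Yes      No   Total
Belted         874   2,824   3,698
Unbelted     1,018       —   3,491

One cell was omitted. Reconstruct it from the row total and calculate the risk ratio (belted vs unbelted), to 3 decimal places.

0.810

The missing cell is in the unexposed row: 3491 − 1018 = 2473.
So a = 874, b = 2824, c = 1018, d = 2473.
RR = [a/(a+b)] / [c/(c+d)] = (874/3698) / (1018/3491) = 0.23634/0.29161 = 0.81049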